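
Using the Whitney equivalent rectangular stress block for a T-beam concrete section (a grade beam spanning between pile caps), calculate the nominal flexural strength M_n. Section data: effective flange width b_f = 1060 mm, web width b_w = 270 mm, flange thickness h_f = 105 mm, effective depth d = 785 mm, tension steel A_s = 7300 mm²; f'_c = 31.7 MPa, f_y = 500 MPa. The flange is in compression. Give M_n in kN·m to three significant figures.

Tension: T = A_s f_y = 7300 × 500 = 3650000 N.
Try a within the flange: a = T/(0.85 f'_c b_f) = 3650000/(0.85 × 31.7 × 1060) = 127.79 mm.
a = 127.79 > h_f = 105 mm: the block extends into the web. Split into flange-overhang and web parts.
C_f = 0.85 f'_c (b_f − b_w) h_f = 0.85 × 31.7 × (1060 − 270) × 105 = 2235088 N.
Remaining web compression depth: a_w = (T − C_f)/(0.85 f'_c b_w) = (3650000 − 2235088)/(0.85 × 31.7 × 270) = 194.49 mm.
M_n = C_f(d − h_f/2) + (T − C_f)(d − a_w/2) = 2235088 × (785 − 52.5) + 1414912 × (785 − 97.245) = 1637.20 + 973.11 = 2610.31 × 10⁶ N·mm.
M_n = 2610.31 kN·m.

M_n ≈ 2610 kN·m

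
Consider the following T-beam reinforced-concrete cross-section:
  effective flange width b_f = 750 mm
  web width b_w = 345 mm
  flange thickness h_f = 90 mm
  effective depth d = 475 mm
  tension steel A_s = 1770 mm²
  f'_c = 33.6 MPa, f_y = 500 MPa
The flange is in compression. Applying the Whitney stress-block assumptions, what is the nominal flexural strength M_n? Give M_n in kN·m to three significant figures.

Tension: T = A_s f_y = 1770 × 500 = 885000 N.
Try a within the flange: a = T/(0.85 f'_c b_f) = 885000/(0.85 × 33.6 × 750) = 41.32 mm.
Since a = 41.32 ≤ h_f = 90 mm, the stress block lies entirely in the flange; analyse as a rectangular beam of width b_f.
M_n = T(d − a/2) = 885000 × (475 − 20.66) = 402.09 × 10⁶ N·mm.
M_n = 402.09 kN·m.

M_n ≈ 402 kN·m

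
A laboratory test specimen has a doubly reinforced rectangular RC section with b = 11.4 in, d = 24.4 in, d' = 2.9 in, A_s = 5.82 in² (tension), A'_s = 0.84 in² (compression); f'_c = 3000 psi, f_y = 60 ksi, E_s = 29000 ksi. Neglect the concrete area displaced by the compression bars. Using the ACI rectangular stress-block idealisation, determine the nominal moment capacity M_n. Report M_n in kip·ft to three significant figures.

M_n ≈ 570 kip·ft

Assume both steels yield.
a = (A_s − A'_s) f_y/(0.85 f'_c b) = (5.82 − 0.84) × 60/(0.85 × 3 × 11.4) = 10.279 in.
c = a/β₁ = 10.279/0.85 = 12.093 in; ε'_s = 0.003(c − d')/c = 0.0023 ≥ ε_y = 0.0021, so the compression steel yields.
M_n = (A_s − A'_s) f_y (d − a/2) + A'_s f_y (d − d') = 298.8 × (24.4 − 5.1395) + 50.4 × (24.4 − 2.9) = 5755.0 + 1083.6 = 6838.6 kip·in = 6838.6/12 = 569.88 kip·ft.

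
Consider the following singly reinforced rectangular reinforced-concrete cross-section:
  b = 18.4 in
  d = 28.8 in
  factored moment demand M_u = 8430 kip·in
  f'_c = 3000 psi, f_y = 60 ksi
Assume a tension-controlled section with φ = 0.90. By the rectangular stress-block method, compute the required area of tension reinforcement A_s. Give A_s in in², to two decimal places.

M_n = M_u/φ = 8430/0.90 = 9366.67 kip·in.
From M_n = 0.85 f'_c a b (d − a/2):
a = d − √(d² − 2M_n/(0.85 f'_c b)) = 28.8 − √(28.8² − 2 × 9366.67/(0.85 × 3 × 18.4)) = 8.059 in.
A_s = 0.85 f'_c a b / f_y = 0.85 × 3 × 8.059 × 18.4 / 60 = 6.302 in².

A_s ≈ 6.30 in²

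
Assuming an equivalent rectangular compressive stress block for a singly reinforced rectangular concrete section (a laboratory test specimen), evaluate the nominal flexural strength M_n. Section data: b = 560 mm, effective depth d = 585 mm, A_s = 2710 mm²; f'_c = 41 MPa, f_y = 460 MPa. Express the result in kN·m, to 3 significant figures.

T = A_s f_y = 2710 × 460 = 1246600 N = 1246.6 kN.
From C = T: a = T/(0.85 f'_c b) = 1246600/(0.85 × 41 × 560) = 63.88 mm.
M_n = T(d − a/2) = 1246.6 kN × (585 − 31.94) mm = 689.44 kN·m.

M_n ≈ 689 kN·m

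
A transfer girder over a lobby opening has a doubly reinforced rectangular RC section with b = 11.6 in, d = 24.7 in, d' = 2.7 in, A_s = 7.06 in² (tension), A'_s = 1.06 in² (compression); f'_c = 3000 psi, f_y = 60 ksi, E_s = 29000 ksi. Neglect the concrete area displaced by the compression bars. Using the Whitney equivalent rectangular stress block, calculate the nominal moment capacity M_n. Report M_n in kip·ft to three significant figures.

Assume both steels yield.
a = (A_s − A'_s) f_y/(0.85 f'_c b) = (7.06 − 1.06) × 60/(0.85 × 3 × 11.6) = 12.170 in.
c = a/β₁ = 12.170/0.85 = 14.318 in; ε'_s = 0.003(c − d')/c = 0.0024 ≥ ε_y = 0.0021, so the compression steel yields.
M_n = (A_s − A'_s) f_y (d − a/2) + A'_s f_y (d − d') = 360 × (24.7 − 6.085) + 63.6 × (24.7 − 2.7) = 6701.4 + 1399.2 = 8100.6 kip·in = 8100.6/12 = 675.05 kip·ft.

M_n ≈ 675 kip·ft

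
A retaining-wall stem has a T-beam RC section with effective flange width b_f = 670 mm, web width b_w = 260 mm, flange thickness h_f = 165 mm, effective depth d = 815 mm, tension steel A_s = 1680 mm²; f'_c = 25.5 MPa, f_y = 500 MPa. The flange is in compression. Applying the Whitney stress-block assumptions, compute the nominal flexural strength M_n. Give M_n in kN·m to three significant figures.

Tension: T = A_s f_y = 1680 × 500 = 840000 N.
Try a within the flange: a = T/(0.85 f'_c b_f) = 840000/(0.85 × 25.5 × 670) = 57.84 mm.
Since a = 57.84 ≤ h_f = 165 mm, the stress block lies entirely in the flange; analyse as a rectangular beam of width b_f.
M_n = T(d − a/2) = 840000 × (815 − 28.92) = 660.31 × 10⁶ N·mm.
M_n = 660.31 kN·m.

M_n ≈ 660 kN·m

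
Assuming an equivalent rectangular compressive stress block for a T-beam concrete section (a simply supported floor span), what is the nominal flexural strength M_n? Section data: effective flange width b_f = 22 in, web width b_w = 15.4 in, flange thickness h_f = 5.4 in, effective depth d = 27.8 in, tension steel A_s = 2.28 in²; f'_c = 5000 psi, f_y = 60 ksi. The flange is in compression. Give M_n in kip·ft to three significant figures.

Tension: T = A_s f_y = 2.28 × 60 = 136.8 kips.
Try a within the flange: a = T/(0.85 f'_c b_f) = 136.8/(0.85 × 5 × 22) = 1.463 in.
Since a = 1.463 ≤ h_f = 5.4 in, the stress block lies entirely in the flange; analyse as a rectangular beam of width b_f.
M_n = T(d − a/2) = 136.8 × (27.8 − 0.7315) = 3703.0 kip·in.
M_n = 3703.0/12 = 308.58 kip·ft.

M_n ≈ 309 kip·ft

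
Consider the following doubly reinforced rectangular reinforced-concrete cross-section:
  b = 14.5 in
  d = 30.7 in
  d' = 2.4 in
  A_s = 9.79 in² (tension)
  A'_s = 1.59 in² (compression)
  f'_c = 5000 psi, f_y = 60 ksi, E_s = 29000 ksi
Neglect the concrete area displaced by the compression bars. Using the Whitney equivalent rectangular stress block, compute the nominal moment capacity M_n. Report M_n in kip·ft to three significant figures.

M_n ≈ 1320 kip·ft

Assume both steels yield.
a = (A_s − A'_s) f_y/(0.85 f'_c b) = (9.79 − 1.59) × 60/(0.85 × 5 × 14.5) = 7.984 in.
c = a/β₁ = 7.984/0.8 = 9.980 in; ε'_s = 0.003(c − d')/c = 0.0023 ≥ ε_y = 0.0021, so the compression steel yields.
M_n = (A_s − A'_s) f_y (d − a/2) + A'_s f_y (d − d') = 492 × (30.7 − 3.992) + 95.4 × (30.7 − 2.4) = 13140.3 + 2699.8 = 15840.1 kip·in = 15840.1/12 = 1320.01 kip·ft.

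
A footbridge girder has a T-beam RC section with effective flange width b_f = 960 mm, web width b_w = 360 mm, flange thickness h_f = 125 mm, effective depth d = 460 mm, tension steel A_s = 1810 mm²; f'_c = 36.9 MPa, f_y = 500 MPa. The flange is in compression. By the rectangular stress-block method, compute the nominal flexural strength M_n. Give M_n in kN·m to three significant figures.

Tension: T = A_s f_y = 1810 × 500 = 905000 N.
Try a within the flange: a = T/(0.85 f'_c b_f) = 905000/(0.85 × 36.9 × 960) = 30.06 mm.
Since a = 30.06 ≤ h_f = 125 mm, the stress block lies entirely in the flange; analyse as a rectangular beam of width b_f.
M_n = T(d − a/2) = 905000 × (460 − 15.03) = 402.70 × 10⁶ N·mm.
M_n = 402.70 kN·m.

M_n ≈ 403 kN·m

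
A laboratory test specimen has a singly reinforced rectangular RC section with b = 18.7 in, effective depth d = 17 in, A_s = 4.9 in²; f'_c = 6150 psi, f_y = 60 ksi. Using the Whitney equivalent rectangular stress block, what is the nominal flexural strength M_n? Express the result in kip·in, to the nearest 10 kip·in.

M_n ≈ 4560 kip·in

T = A_s f_y = 4.9 × 60 = 294 kips.
a = T/(0.85 f'_c b) = 294/(0.85 × 6.15 × 18.7) = 3.008 in.
M_n = T(d − a/2) = 294 × (17 − 1.504) = 4555.8 kip·in.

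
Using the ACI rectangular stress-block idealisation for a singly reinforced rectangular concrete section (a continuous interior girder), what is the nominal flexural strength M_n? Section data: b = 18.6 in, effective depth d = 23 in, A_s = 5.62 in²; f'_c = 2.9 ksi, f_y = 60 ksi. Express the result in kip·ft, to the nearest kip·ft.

T = A_s f_y = 5.62 × 60 = 337.2 kips.
a = T/(0.85 f'_c b) = 337.2/(0.85 × 2.9 × 18.6) = 7.355 in.
M_n = T(d − a/2) = 337.2 × (23 − 3.6775) = 6515.5 kip·in = 6515.5/12 = 542.96 kip·ft.

M_n ≈ 543 kip·ft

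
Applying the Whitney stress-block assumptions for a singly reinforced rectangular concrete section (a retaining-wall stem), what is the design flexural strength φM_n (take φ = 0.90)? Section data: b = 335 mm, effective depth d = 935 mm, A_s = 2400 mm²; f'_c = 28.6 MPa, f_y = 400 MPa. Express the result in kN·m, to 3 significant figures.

T = A_s f_y = 2400 × 400 = 960000 N = 960 kN.
From C = T: a = T/(0.85 f'_c b) = 960000/(0.85 × 28.6 × 335) = 117.88 mm.
M_n = T(d − a/2) = 960 kN × (935 − 58.94) mm = 841.02 kN·m.
φM_n = 0.90 × 841.02 = 756.92 kN·m.

φM_n ≈ 757 kN·m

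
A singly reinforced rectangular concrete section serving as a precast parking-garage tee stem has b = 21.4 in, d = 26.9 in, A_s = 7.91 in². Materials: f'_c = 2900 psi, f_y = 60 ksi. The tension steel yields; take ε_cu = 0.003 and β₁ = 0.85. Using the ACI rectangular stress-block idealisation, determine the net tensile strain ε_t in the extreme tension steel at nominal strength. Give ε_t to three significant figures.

a = A_s f_y/(0.85 f'_c b) = 8.997 in.
β₁ = 0.85, so c = a/β₁ = 8.997/0.85 = 10.585 in.
From the linear strain diagram with ε_cu = 0.003: ε_t = 0.003 (d − c)/c = 0.003 × (26.9 − 10.585)/10.585 = 0.00462.
ε_t is between 0.004 and 0.005 — transition zone.

ε_t ≈ 0.00462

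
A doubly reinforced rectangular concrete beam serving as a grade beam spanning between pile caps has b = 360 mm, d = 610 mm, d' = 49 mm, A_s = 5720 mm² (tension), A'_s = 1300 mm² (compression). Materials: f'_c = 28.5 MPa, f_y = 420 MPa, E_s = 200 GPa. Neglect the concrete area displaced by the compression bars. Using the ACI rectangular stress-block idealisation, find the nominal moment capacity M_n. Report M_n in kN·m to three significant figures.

M_n ≈ 1240 kN·m

Assume both tension and compression steel yield.
Net tension couple steel: A_s − A'_s = 4420 mm².
a = (A_s − A'_s) f_y / (0.85 f'_c b) = 1856400/(0.85 × 28.5 × 360) = 212.87 mm.
c = a/β₁ = 212.87/0.846 = 251.62 mm; ε'_s = 0.003(c − d')/c = 0.0024 ≥ f_y/E_s = 0.0021, so compression steel does yield.
M_n = (A_s − A'_s) f_y (d − a/2) + A'_s f_y (d − d') = [1856400 × (610 − 106.435) + 546000 × (610 − 49)] × 10⁻⁶ = 934.82 + 306.31 = 1241.13 kN·m.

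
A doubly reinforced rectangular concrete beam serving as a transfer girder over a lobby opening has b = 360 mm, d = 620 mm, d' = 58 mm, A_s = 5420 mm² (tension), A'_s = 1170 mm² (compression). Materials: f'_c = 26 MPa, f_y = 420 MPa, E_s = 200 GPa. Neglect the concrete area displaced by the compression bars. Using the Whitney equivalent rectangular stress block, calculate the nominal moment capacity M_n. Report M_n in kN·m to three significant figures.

Assume both tension and compression steel yield.
Net tension couple steel: A_s − A'_s = 4250 mm².
a = (A_s − A'_s) f_y / (0.85 f'_c b) = 1785000/(0.85 × 26 × 360) = 224.36 mm.
c = a/β₁ = 224.36/0.85 = 263.95 mm; ε'_s = 0.003(c − d')/c = 0.0023 ≥ f_y/E_s = 0.0021, so compression steel does yield.
M_n = (A_s − A'_s) f_y (d − a/2) + A'_s f_y (d − d') = [1785000 × (620 − 112.18) + 491400 × (620 − 58)] × 10⁻⁶ = 906.46 + 276.17 = 1182.63 kN·m.

M_n ≈ 1180 kN·m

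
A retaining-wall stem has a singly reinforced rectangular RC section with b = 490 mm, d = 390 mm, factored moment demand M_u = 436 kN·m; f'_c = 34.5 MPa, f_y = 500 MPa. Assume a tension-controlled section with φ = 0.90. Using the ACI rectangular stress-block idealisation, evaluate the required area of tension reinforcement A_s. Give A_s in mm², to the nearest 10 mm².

A_s ≈ 2850 mm²

M_n = M_u/φ = 436/0.90 = 484.444 kN·m.
With M_n = 0.85 f'_c a b (d − a/2), solve the quadratic for a:
a = d − √(d² − 2M_n/(0.85 f'_c b)) = 390 − √(390² − 2 × 484.444×10⁶/(0.85 × 34.5 × 490)) = 99.02 mm.
A_s = 0.85 f'_c a b / f_y = 0.85 × 34.5 × 99.02 × 490 / 500 = 2845.7 mm².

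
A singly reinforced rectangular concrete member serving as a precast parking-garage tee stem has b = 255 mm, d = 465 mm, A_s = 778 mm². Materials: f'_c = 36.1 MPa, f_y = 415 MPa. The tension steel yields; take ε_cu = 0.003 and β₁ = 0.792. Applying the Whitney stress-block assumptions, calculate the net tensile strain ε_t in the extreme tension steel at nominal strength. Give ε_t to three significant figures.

a = A_s f_y/(0.85 f'_c b) = 41.26 mm.
β₁ = 0.792, so c = a/β₁ = 41.26/0.792 = 52.10 mm.
From the linear strain diagram with ε_cu = 0.003: ε_t = 0.003 (d − c)/c = 0.003 × (465 − 52.10)/52.10 = 0.0238.
Since ε_t ≥ 0.005, the section is tension-controlled.

ε_t ≈ 0.0238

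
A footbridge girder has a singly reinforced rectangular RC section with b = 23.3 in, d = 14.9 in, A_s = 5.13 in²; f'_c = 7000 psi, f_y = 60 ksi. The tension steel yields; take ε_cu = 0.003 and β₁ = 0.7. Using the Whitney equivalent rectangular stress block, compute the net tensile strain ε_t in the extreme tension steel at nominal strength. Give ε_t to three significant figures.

ε_t ≈ 0.0111

a = A_s f_y/(0.85 f'_c b) = 2.220 in.
β₁ = 0.7, so c = a/β₁ = 2.220/0.7 = 3.171 in.
From the linear strain diagram with ε_cu = 0.003: ε_t = 0.003 (d − c)/c = 0.003 × (14.9 − 3.171)/3.171 = 0.0111.
Since ε_t ≥ 0.005, the section is tension-controlled.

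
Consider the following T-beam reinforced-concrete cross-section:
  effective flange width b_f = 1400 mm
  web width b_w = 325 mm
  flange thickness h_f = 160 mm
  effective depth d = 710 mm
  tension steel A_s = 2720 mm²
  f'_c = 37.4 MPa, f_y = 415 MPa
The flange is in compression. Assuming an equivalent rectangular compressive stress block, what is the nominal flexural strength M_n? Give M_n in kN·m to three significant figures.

Tension: T = A_s f_y = 2720 × 415 = 1128800 N.
Try a within the flange: a = T/(0.85 f'_c b_f) = 1128800/(0.85 × 37.4 × 1400) = 25.36 mm.
Since a = 25.36 ≤ h_f = 160 mm, the stress block lies entirely in the flange; analyse as a rectangular beam of width b_f.
M_n = T(d − a/2) = 1128800 × (710 − 12.68) = 787.13 × 10⁶ N·mm.
M_n = 787.13 kN·m.

M_n ≈ 787 kN·m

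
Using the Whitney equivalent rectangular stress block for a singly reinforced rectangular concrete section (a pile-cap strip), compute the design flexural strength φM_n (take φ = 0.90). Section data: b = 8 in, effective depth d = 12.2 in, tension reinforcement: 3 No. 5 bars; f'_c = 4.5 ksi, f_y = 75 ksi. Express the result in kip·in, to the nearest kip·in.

A_s = 3 × 0.31 = 0.93 in².
T = A_s f_y = 0.93 × 75 = 69.75 kips.
a = T/(0.85 f'_c b) = 69.75/(0.85 × 4.5 × 8) = 2.279 in.
M_n = T(d − a/2) = 69.75 × (12.2 − 1.1395) = 771.5 kip·in.
φM_n = 0.90 × 771.5 = 694.4 kip·in.

φM_n ≈ 694 kip·in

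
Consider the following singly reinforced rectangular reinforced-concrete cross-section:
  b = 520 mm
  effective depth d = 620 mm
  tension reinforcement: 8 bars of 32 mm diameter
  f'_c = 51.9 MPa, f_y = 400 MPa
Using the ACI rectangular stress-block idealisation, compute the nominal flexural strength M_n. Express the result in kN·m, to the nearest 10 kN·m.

A_s = 8 × 804 = 6432 mm².
T = A_s f_y = 6432 × 400 = 2572800 N = 2572.8 kN.
From C = T: a = T/(0.85 f'_c b) = 2572800/(0.85 × 51.9 × 520) = 112.15 mm.
M_n = T(d − a/2) = 2572.8 kN × (620 − 56.075) mm = 1450.87 kN·m.

M_n ≈ 1450 kN·m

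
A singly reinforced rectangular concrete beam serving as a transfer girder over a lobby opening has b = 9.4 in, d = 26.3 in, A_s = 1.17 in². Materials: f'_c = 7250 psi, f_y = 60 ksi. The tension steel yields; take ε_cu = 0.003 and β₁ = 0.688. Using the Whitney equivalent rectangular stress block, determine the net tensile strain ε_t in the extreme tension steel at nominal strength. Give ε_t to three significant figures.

a = A_s f_y/(0.85 f'_c b) = 1.212 in.
β₁ = 0.688, so c = a/β₁ = 1.212/0.688 = 1.762 in.
From the linear strain diagram with ε_cu = 0.003: ε_t = 0.003 (d − c)/c = 0.003 × (26.3 − 1.762)/1.762 = 0.0418.
Since ε_t ≥ 0.005, the section is tension-controlled.

ε_t ≈ 0.0418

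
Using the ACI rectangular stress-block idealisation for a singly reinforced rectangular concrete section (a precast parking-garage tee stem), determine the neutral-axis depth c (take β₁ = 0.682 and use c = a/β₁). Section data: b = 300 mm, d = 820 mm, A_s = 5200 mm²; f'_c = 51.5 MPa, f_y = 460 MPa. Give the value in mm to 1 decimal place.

c ≈ 267.1 mm

T = A_s f_y = 5200 × 460 = 2392000 N = 2392 kN.
Setting C = 0.85 f'_c a b equal to T: a = 2392000/(0.85 × 51.5 × 300) = 182.144 mm.
With β₁ = 0.682, c = a/β₁ = 182.144/0.682 = 267.1 mm.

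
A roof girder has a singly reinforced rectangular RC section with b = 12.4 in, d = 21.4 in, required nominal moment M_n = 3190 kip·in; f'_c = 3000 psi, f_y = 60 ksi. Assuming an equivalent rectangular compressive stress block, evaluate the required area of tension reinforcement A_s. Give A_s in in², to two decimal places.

A_s ≈ 2.84 in²

From M_n = 0.85 f'_c a b (d − a/2):
a = d − √(d² − 2M_n/(0.85 f'_c b)) = 21.4 − √(21.4² − 2 × 3190/(0.85 × 3 × 12.4)) = 5.394 in.
A_s = 0.85 f'_c a b / f_y = 0.85 × 3 × 5.394 × 12.4 / 60 = 2.843 in².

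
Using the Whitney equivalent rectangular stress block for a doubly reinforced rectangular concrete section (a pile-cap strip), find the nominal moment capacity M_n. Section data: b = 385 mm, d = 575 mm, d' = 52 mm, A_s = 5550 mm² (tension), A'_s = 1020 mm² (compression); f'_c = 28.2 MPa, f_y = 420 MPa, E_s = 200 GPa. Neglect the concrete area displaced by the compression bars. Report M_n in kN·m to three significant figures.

Assume both tension and compression steel yield.
Net tension couple steel: A_s − A'_s = 4530 mm².
a = (A_s − A'_s) f_y / (0.85 f'_c b) = 1902600/(0.85 × 28.2 × 385) = 206.17 mm.
c = a/β₁ = 206.17/0.849 = 242.84 mm; ε'_s = 0.003(c − d')/c = 0.0024 ≥ f_y/E_s = 0.0021, so compression steel does yield.
M_n = (A_s − A'_s) f_y (d − a/2) + A'_s f_y (d − d') = [1902600 × (575 − 103.085) + 428400 × (575 − 52)] × 10⁻⁶ = 897.87 + 224.05 = 1121.92 kN·m.

M_n ≈ 1120 kN·m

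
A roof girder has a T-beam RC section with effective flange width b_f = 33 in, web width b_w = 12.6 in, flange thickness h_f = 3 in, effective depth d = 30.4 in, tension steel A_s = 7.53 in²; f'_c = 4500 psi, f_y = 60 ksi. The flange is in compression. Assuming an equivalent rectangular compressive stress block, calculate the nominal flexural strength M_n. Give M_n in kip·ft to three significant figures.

M_n ≈ 1070 kip·ft

Tension: T = A_s f_y = 7.53 × 60 = 451.8 kips.
Try a within the flange: a = T/(0.85 f'_c b_f) = 451.8/(0.85 × 4.5 × 33) = 3.579 in.
a = 3.579 > h_f = 3 in: the block extends into the web. Split into flange-overhang and web parts.
C_f = 0.85 f'_c (b_f − b_w) h_f = 0.85 × 4.5 × (33 − 12.6) × 3 = 234.1 kips.
Remaining web compression depth: a_w = (T − C_f)/(0.85 f'_c b_w) = (451.8 − 234.1)/(0.85 × 4.5 × 12.6) = 4.517 in.
M_n = C_f(d − h_f/2) + (T − C_f)(d − a_w/2) = 234.1 × (30.4 − 1.5) + 217.7 × (30.4 − 2.2585) = 6765.5 + 6126.4 = 12891.9 kip·in.
M_n = 12891.9/12 = 1074.33 kip·ft.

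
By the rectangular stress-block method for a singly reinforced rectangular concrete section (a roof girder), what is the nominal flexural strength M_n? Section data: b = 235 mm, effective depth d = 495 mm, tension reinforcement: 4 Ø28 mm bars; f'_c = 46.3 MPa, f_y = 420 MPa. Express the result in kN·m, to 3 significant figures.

A_s = 4 × 616 = 2464 mm².
T = A_s f_y = 2464 × 420 = 1034880 N = 1034.88 kN.
From C = T: a = T/(0.85 f'_c b) = 1034880/(0.85 × 46.3 × 235) = 111.90 mm.
M_n = T(d − a/2) = 1034.88 kN × (495 − 55.95) mm = 454.36 kN·m.

M_n ≈ 454 kN·m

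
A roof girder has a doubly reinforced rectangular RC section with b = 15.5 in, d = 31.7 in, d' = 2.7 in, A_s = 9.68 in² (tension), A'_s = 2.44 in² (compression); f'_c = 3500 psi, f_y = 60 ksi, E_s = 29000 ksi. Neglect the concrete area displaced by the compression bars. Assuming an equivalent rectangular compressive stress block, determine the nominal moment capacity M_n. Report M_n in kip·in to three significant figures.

Assume both steels yield.
a = (A_s − A'_s) f_y/(0.85 f'_c b) = (9.68 − 2.44) × 60/(0.85 × 3.5 × 15.5) = 9.420 in.
c = a/β₁ = 9.420/0.85 = 11.082 in; ε'_s = 0.003(c − d')/c = 0.0023 ≥ ε_y = 0.0021, so the compression steel yields.
M_n = (A_s − A'_s) f_y (d − a/2) + A'_s f_y (d − d') = 434.4 × (31.7 − 4.71) + 146.4 × (31.7 − 2.7) = 11724.5 + 4245.6 = 15970.1 kip·in.

M_n ≈ 16000 kip·in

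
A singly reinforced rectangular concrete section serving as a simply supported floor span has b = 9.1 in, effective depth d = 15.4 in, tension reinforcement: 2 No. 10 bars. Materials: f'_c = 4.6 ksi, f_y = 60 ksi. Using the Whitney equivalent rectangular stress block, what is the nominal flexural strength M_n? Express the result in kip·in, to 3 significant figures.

A_s = 2 × 1.27 = 2.54 in².
T = A_s f_y = 2.54 × 60 = 152.4 kips.
a = T/(0.85 f'_c b) = 152.4/(0.85 × 4.6 × 9.1) = 4.283 in.
M_n = T(d − a/2) = 152.4 × (15.4 − 2.1415) = 2020.6 kip·in.

M_n ≈ 2020 kip·in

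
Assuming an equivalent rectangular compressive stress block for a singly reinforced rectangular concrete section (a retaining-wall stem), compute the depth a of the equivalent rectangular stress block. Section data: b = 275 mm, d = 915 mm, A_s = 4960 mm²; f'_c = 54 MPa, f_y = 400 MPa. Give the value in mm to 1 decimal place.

a ≈ 157.2 mm

T = A_s f_y = 4960 × 400 = 1984000 N = 1984 kN.
Setting C = 0.85 f'_c a b equal to T: a = 1984000/(0.85 × 54 × 275) = 157.2 mm.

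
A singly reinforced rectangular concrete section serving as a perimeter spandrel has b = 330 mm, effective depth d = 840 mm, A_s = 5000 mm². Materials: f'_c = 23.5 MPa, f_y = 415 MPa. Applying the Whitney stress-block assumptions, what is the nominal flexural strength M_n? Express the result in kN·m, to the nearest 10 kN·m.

T = A_s f_y = 5000 × 415 = 2075000 N = 2075 kN.
From C = T: a = T/(0.85 f'_c b) = 2075000/(0.85 × 23.5 × 330) = 314.79 mm.
M_n = T(d − a/2) = 2075 kN × (840 − 157.395) mm = 1416.41 kN·m.

M_n ≈ 1420 kN·m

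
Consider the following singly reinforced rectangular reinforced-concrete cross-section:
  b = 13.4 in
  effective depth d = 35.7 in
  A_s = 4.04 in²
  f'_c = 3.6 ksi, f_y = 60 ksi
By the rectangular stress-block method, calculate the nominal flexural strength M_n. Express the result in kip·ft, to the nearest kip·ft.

T = A_s f_y = 4.04 × 60 = 242.4 kips.
a = T/(0.85 f'_c b) = 242.4/(0.85 × 3.6 × 13.4) = 5.912 in.
M_n = T(d − a/2) = 242.4 × (35.7 − 2.956) = 7937.1 kip·in = 7937.1/12 = 661.43 kip·ft.

M_n ≈ 661 kip·ft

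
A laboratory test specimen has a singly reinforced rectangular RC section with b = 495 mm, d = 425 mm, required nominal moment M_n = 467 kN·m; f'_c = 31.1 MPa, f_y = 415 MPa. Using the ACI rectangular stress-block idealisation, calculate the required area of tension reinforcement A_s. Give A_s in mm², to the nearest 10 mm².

A_s ≈ 2980 mm²

With M_n = 0.85 f'_c a b (d − a/2), solve the quadratic for a:
a = d − √(d² − 2M_n/(0.85 f'_c b)) = 425 − √(425² − 2 × 467×10⁶/(0.85 × 31.1 × 495)) = 94.47 mm.
A_s = 0.85 f'_c a b / f_y = 0.85 × 31.1 × 94.47 × 495 / 415 = 2978.7 mm².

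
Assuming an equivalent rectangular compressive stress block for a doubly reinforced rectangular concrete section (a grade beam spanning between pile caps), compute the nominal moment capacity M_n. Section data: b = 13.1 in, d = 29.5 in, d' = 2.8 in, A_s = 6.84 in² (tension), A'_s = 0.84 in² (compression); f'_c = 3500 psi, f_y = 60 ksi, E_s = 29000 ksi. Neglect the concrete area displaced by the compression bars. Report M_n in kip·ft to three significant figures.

M_n ≈ 859 kip·ft

Assume both steels yield.
a = (A_s − A'_s) f_y/(0.85 f'_c b) = (6.84 − 0.84) × 60/(0.85 × 3.5 × 13.1) = 9.237 in.
c = a/β₁ = 9.237/0.85 = 10.867 in; ε'_s = 0.003(c − d')/c = 0.0022 ≥ ε_y = 0.0021, so the compression steel yields.
M_n = (A_s − A'_s) f_y (d − a/2) + A'_s f_y (d − d') = 360 × (29.5 − 4.6185) + 50.4 × (29.5 − 2.8) = 8957.3 + 1345.7 = 10303.0 kip·in = 10303.0/12 = 858.58 kip·ft.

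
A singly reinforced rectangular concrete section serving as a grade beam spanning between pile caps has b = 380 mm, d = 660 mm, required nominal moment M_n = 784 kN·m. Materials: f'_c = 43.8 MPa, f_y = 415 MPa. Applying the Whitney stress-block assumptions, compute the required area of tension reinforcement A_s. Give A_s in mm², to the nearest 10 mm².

With M_n = 0.85 f'_c a b (d − a/2), solve the quadratic for a:
a = d − √(d² − 2M_n/(0.85 f'_c b)) = 660 − √(660² − 2 × 784×10⁶/(0.85 × 43.8 × 380)) = 90.12 mm.
A_s = 0.85 f'_c a b / f_y = 0.85 × 43.8 × 90.12 × 380 / 415 = 3072.2 mm².

A_s ≈ 3070 mm²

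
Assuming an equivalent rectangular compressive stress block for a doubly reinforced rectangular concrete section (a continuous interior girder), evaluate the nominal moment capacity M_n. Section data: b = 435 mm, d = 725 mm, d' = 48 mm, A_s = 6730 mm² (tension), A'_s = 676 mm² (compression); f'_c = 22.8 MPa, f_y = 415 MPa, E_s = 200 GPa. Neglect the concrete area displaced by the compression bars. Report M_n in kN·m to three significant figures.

Assume both tension and compression steel yield.
Net tension couple steel: A_s − A'_s = 6054 mm².
a = (A_s − A'_s) f_y / (0.85 f'_c b) = 2512410/(0.85 × 22.8 × 435) = 298.02 mm.
c = a/β₁ = 298.02/0.85 = 350.61 mm; ε'_s = 0.003(c − d')/c = 0.0026 ≥ f_y/E_s = 0.0021, so compression steel does yield.
M_n = (A_s − A'_s) f_y (d − a/2) + A'_s f_y (d − d') = [2512410 × (725 − 149.01) + 280540 × (725 − 48)] × 10⁻⁶ = 1447.12 + 189.93 = 1637.05 kN·m.

M_n ≈ 1640 kN·m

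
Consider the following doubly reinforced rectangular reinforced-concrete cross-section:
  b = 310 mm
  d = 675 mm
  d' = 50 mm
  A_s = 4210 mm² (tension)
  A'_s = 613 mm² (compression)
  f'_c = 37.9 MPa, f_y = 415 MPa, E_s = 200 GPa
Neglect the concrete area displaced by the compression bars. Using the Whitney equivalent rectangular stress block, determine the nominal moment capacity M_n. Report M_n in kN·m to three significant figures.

Assume both tension and compression steel yield.
Net tension couple steel: A_s − A'_s = 3597 mm².
a = (A_s − A'_s) f_y / (0.85 f'_c b) = 1492755/(0.85 × 37.9 × 310) = 149.48 mm.
c = a/β₁ = 149.48/0.779 = 191.89 mm; ε'_s = 0.003(c − d')/c = 0.0022 ≥ f_y/E_s = 0.0021, so compression steel does yield.
M_n = (A_s − A'_s) f_y (d − a/2) + A'_s f_y (d − d') = [1492755 × (675 − 74.74) + 254395 × (675 − 50)] × 10⁻⁶ = 896.04 + 159.00 = 1055.04 kN·m.

M_n ≈ 1060 kN·m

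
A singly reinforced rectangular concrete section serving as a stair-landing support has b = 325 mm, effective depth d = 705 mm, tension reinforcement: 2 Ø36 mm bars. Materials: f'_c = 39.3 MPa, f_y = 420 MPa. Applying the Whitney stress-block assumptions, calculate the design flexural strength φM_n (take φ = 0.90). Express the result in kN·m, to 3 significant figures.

A_s = 2 × 1018 = 2036 mm².
T = A_s f_y = 2036 × 420 = 855120 N = 855.12 kN.
From C = T: a = T/(0.85 f'_c b) = 855120/(0.85 × 39.3 × 325) = 78.76 mm.
M_n = T(d − a/2) = 855.12 kN × (705 − 39.38) mm = 569.18 kN·m.
φM_n = 0.90 × 569.18 = 512.26 kN·m.

φM_n ≈ 512 kN·m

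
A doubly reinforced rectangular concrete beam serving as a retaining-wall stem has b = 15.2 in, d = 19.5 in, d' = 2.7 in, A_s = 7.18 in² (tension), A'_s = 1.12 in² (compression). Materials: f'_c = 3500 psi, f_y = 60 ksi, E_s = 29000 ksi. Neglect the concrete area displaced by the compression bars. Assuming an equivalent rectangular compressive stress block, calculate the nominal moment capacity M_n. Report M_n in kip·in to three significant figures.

M_n ≈ 6760 kip·in

Assume both steels yield.
a = (A_s − A'_s) f_y/(0.85 f'_c b) = (7.18 − 1.12) × 60/(0.85 × 3.5 × 15.2) = 8.041 in.
c = a/β₁ = 8.041/0.85 = 9.460 in; ε'_s = 0.003(c − d')/c = 0.0021 ≥ ε_y = 0.0021, so the compression steel yields.
M_n = (A_s − A'_s) f_y (d − a/2) + A'_s f_y (d − d') = 363.6 × (19.5 − 4.0205) + 67.2 × (19.5 − 2.7) = 5628.3 + 1129.0 = 6757.3 kip·in.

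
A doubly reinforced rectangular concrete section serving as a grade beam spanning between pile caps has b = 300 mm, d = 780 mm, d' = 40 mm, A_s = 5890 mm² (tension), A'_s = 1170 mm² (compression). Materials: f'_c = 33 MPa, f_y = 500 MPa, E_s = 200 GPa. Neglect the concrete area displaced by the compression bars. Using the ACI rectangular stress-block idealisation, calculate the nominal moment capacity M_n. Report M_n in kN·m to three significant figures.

Assume both tension and compression steel yield.
Net tension couple steel: A_s − A'_s = 4720 mm².
a = (A_s − A'_s) f_y / (0.85 f'_c b) = 2360000/(0.85 × 33 × 300) = 280.45 mm.
c = a/β₁ = 280.45/0.814 = 344.53 mm; ε'_s = 0.003(c − d')/c = 0.0027 ≥ f_y/E_s = 0.0025, so compression steel does yield.
M_n = (A_s − A'_s) f_y (d − a/2) + A'_s f_y (d − d') = [2360000 × (780 − 140.225) + 585000 × (780 − 40)] × 10⁻⁶ = 1509.87 + 432.90 = 1942.77 kN·m.

M_n ≈ 1940 kN·m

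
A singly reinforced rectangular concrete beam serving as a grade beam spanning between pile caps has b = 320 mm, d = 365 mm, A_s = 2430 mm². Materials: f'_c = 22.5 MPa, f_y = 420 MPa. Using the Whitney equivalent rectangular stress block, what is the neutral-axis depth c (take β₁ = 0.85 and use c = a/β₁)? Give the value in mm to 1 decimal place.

c ≈ 196.2 mm

T = A_s f_y = 2430 × 420 = 1020600 N = 1020.6 kN.
Setting C = 0.85 f'_c a b equal to T: a = 1020600/(0.85 × 22.5 × 320) = 166.765 mm.
With β₁ = 0.85, c = a/β₁ = 166.765/0.85 = 196.2 mm.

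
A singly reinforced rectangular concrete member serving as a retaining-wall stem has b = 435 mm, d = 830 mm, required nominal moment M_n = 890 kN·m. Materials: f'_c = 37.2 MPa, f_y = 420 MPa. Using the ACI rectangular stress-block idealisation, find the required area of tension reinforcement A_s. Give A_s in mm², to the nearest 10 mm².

A_s ≈ 2690 mm²

With M_n = 0.85 f'_c a b (d − a/2), solve the quadratic for a:
a = d − √(d² − 2M_n/(0.85 f'_c b)) = 830 − √(830² − 2 × 890×10⁶/(0.85 × 37.2 × 435)) = 82.01 mm.
A_s = 0.85 f'_c a b / f_y = 0.85 × 37.2 × 82.01 × 435 / 420 = 2685.8 mm².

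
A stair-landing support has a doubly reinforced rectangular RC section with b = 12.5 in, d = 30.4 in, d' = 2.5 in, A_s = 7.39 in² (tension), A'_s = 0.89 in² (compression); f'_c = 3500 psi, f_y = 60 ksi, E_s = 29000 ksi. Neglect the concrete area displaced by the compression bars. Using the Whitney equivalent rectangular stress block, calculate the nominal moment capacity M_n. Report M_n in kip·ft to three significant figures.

M_n ≈ 942 kip·ft

Assume both steels yield.
a = (A_s − A'_s) f_y/(0.85 f'_c b) = (7.39 − 0.89) × 60/(0.85 × 3.5 × 12.5) = 10.487 in.
c = a/β₁ = 10.487/0.85 = 12.338 in; ε'_s = 0.003(c − d')/c = 0.0024 ≥ ε_y = 0.0021, so the compression steel yields.
M_n = (A_s − A'_s) f_y (d − a/2) + A'_s f_y (d − d') = 390 × (30.4 − 5.2435) + 53.4 × (30.4 − 2.5) = 9811.0 + 1489.9 = 11300.9 kip·in = 11300.9/12 = 941.74 kip·ft.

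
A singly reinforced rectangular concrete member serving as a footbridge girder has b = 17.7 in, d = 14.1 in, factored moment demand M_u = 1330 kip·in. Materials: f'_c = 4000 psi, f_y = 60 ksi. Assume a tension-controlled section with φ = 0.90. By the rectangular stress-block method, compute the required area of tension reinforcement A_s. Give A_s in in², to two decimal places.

A_s ≈ 1.87 in²

M_n = M_u/φ = 1330/0.90 = 1477.78 kip·in.
From M_n = 0.85 f'_c a b (d − a/2):
a = d − √(d² − 2M_n/(0.85 f'_c b)) = 14.1 − √(14.1² − 2 × 1477.78/(0.85 × 4 × 17.7)) = 1.865 in.
A_s = 0.85 f'_c a b / f_y = 0.85 × 4 × 1.865 × 17.7 / 60 = 1.871 in².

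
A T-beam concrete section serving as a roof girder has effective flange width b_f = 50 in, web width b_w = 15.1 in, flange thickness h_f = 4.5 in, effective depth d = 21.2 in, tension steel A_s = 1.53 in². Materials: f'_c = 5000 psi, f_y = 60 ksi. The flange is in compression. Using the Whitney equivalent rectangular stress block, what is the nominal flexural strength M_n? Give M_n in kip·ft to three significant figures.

M_n ≈ 161 kip·ft

Tension: T = A_s f_y = 1.53 × 60 = 91.8 kips.
Try a within the flange: a = T/(0.85 f'_c b_f) = 91.8/(0.85 × 5 × 50) = 0.432 in.
Since a = 0.432 ≤ h_f = 4.5 in, the stress block lies entirely in the flange; analyse as a rectangular beam of width b_f.
M_n = T(d − a/2) = 91.8 × (21.2 − 0.216) = 1926.3 kip·in.
M_n = 1926.3/12 = 160.53 kip·ft.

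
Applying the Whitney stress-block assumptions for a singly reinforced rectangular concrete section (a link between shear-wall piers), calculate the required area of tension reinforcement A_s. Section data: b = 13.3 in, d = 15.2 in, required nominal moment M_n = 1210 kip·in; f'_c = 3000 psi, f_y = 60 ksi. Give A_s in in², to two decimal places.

From M_n = 0.85 f'_c a b (d − a/2):
a = d − √(d² − 2M_n/(0.85 f'_c b)) = 15.2 − √(15.2² − 2 × 1210/(0.85 × 3 × 13.3)) = 2.563 in.
A_s = 0.85 f'_c a b / f_y = 0.85 × 3 × 2.563 × 13.3 / 60 = 1.449 in².

A_s ≈ 1.45 in²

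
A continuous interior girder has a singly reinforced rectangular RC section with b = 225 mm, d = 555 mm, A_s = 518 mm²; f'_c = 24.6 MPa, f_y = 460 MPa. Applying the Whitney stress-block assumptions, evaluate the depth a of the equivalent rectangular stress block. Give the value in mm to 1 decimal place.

T = A_s f_y = 518 × 460 = 238280 N = 238.28 kN.
Setting C = 0.85 f'_c a b equal to T: a = 238280/(0.85 × 24.6 × 225) = 50.6 mm.

a ≈ 50.6 mm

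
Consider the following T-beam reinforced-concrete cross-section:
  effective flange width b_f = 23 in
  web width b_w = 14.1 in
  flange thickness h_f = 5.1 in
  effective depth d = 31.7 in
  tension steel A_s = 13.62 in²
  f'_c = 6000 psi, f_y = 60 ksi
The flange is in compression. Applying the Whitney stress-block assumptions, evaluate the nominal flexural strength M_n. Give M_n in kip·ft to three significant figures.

M_n ≈ 1910 kip·ft

Tension: T = A_s f_y = 13.62 × 60 = 817.2 kips.
Try a within the flange: a = T/(0.85 f'_c b_f) = 817.2/(0.85 × 6 × 23) = 6.967 in.
a = 6.967 > h_f = 5.1 in: the block extends into the web. Split into flange-overhang and web parts.
C_f = 0.85 f'_c (b_f − b_w) h_f = 0.85 × 6 × (23 − 14.1) × 5.1 = 231.5 kips.
Remaining web compression depth: a_w = (T − C_f)/(0.85 f'_c b_w) = (817.2 − 231.5)/(0.85 × 6 × 14.1) = 8.145 in.
M_n = C_f(d − h_f/2) + (T − C_f)(d − a_w/2) = 231.5 × (31.7 − 2.55) + 585.7 × (31.7 − 4.0725) = 6748.2 + 16181.4 = 22929.6 kip·in.
M_n = 22929.6/12 = 1910.80 kip·ft.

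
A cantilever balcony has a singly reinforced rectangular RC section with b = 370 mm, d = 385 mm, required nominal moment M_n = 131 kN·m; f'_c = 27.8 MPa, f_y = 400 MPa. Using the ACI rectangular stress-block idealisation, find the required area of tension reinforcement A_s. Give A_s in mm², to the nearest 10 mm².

With M_n = 0.85 f'_c a b (d − a/2), solve the quadratic for a:
a = d − √(d² − 2M_n/(0.85 f'_c b)) = 385 − √(385² − 2 × 131×10⁶/(0.85 × 27.8 × 370)) = 41.11 mm.
A_s = 0.85 f'_c a b / f_y = 0.85 × 27.8 × 41.11 × 370 / 400 = 898.6 mm².

A_s ≈ 900 mm²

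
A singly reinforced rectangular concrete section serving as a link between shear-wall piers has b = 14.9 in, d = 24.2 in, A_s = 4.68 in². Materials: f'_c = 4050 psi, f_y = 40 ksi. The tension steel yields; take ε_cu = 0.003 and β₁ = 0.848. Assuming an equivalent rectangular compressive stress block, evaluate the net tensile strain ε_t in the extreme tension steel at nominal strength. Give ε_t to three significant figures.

a = A_s f_y/(0.85 f'_c b) = 3.650 in.
β₁ = 0.848, so c = a/β₁ = 3.650/0.848 = 4.304 in.
From the linear strain diagram with ε_cu = 0.003: ε_t = 0.003 (d − c)/c = 0.003 × (24.2 − 4.304)/4.304 = 0.0139.
Since ε_t ≥ 0.005, the section is tension-controlled.

ε_t ≈ 0.0139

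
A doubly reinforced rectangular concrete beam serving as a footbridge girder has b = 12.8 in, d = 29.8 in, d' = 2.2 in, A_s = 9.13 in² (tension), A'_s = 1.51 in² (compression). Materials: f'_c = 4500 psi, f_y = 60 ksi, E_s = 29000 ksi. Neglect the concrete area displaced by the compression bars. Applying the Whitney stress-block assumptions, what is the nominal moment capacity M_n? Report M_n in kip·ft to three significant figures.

M_n ≈ 1170 kip·ft

Assume both steels yield.
a = (A_s − A'_s) f_y/(0.85 f'_c b) = (9.13 − 1.51) × 60/(0.85 × 4.5 × 12.8) = 9.338 in.
c = a/β₁ = 9.338/0.825 = 11.319 in; ε'_s = 0.003(c − d')/c = 0.0024 ≥ ε_y = 0.0021, so the compression steel yields.
M_n = (A_s − A'_s) f_y (d − a/2) + A'_s f_y (d − d') = 457.2 × (29.8 − 4.669) + 90.6 × (29.8 − 2.2) = 11489.9 + 2500.6 = 13990.5 kip·in = 13990.5/12 = 1165.88 kip·ft.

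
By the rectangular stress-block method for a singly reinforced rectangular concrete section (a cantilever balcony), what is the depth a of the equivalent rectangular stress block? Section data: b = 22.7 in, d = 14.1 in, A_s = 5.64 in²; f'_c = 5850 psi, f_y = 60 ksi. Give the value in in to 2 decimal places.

T = A_s f_y = 5.64 × 60 = 338.4 kips.
a = T/(0.85 f'_c b) = 338.4/(0.85 × 5.85 × 22.7) = 3.00 in.

a ≈ 3.00 in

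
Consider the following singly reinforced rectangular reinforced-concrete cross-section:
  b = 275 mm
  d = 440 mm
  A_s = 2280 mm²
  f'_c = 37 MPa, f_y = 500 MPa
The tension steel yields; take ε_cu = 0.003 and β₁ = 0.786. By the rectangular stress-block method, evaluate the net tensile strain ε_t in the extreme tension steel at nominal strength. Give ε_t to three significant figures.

ε_t ≈ 0.00487

a = A_s f_y/(0.85 f'_c b) = 131.81 mm.
β₁ = 0.786, so c = a/β₁ = 131.81/0.786 = 167.70 mm.
From the linear strain diagram with ε_cu = 0.003: ε_t = 0.003 (d − c)/c = 0.003 × (440 − 167.70)/167.70 = 0.00487.
ε_t is between 0.004 and 0.005 — transition zone.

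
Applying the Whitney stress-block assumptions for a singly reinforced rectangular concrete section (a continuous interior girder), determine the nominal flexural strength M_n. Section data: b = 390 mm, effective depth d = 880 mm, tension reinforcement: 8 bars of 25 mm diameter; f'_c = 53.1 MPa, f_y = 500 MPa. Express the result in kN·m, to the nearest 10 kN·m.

A_s = 8 × 491 = 3928 mm².
T = A_s f_y = 3928 × 500 = 1964000 N = 1964 kN.
From C = T: a = T/(0.85 f'_c b) = 1964000/(0.85 × 53.1 × 390) = 111.57 mm.
M_n = T(d − a/2) = 1964 kN × (880 − 55.785) mm = 1618.76 kN·m.

M_n ≈ 1620 kN·m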